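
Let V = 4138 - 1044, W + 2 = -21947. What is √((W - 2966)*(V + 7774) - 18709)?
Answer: I*√270794929 ≈ 16456.0*I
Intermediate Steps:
W = -21949 (W = -2 - 21947 = -21949)
V = 3094
√((W - 2966)*(V + 7774) - 18709) = √((-21949 - 2966)*(3094 + 7774) - 18709) = √(-24915*10868 - 18709) = √(-270776220 - 18709) = √(-270794929) = I*√270794929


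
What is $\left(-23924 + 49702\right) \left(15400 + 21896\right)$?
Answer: $961416288$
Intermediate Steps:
$\left(-23924 + 49702\right) \left(15400 + 21896\right) = 25778 \cdot 37296 = 961416288$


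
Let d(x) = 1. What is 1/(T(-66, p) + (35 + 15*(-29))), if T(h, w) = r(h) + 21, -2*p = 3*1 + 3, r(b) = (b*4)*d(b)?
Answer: -1/643 ≈ -0.0015552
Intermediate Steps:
r(b) = 4*b (r(b) = (b*4)*1 = (4*b)*1 = 4*b)
p = -3 (p = -(3*1 + 3)/2 = -(3 + 3)/2 = -½*6 = -3)
T(h, w) = 21 + 4*h (T(h, w) = 4*h + 21 = 21 + 4*h)
1/(T(-66, p) + (35 + 15*(-29))) = 1/((21 + 4*(-66)) + (35 + 15*(-29))) = 1/((21 - 264) + (35 - 435)) = 1/(-243 - 400) = 1/(-643) = -1/643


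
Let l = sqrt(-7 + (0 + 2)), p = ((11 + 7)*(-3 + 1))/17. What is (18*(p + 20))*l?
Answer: 5472*I*sqrt(5)/17 ≈ 719.75*I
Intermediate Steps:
p = -36/17 (p = (18*(-2))*(1/17) = -36*1/17 = -36/17 ≈ -2.1176)
l = I*sqrt(5) (l = sqrt(-7 + 2) = sqrt(-5) = I*sqrt(5) ≈ 2.2361*I)
(18*(p + 20))*l = (18*(-36/17 + 20))*(I*sqrt(5)) = (18*(304/17))*(I*sqrt(5)) = 5472*(I*sqrt(5))/17 = 5472*I*sqrt(5)/17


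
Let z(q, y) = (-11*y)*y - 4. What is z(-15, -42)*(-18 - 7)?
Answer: 485200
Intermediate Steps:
z(q, y) = -4 - 11*y² (z(q, y) = -11*y² - 4 = -4 - 11*y²)
z(-15, -42)*(-18 - 7) = (-4 - 11*(-42)²)*(-18 - 7) = (-4 - 11*1764)*(-25) = (-4 - 19404)*(-25) = -19408*(-25) = 485200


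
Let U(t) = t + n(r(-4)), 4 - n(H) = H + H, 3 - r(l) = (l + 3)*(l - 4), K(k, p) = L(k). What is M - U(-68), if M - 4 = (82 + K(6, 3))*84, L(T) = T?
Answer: 7450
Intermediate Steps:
K(k, p) = k
r(l) = 3 - (-4 + l)*(3 + l) (r(l) = 3 - (l + 3)*(l - 4) = 3 - (3 + l)*(-4 + l) = 3 - (-4 + l)*(3 + l))
n(H) = 4 - 2*H (n(H) = 4 - (H + H) = 4 - 2*H)
U(t) = 14 + t (U(t) = t + (4 - 2*(15 - 4 - 1*(-4)²)) = t + (4 - 2*(15 - 4 - 1*16)) = t + (4 - 2*(15 - 4 - 16)) = t + (4 - 2*(-5)) = t + (4 + 10) = t + 14 = 14 + t)
M = 7396 (M = 4 + (82 + 6)*84 = 4 + 88*84 = 4 + 7392 = 7396)
M - U(-68) = 7396 - (14 - 68) = 7396 - 1*(-54) = 7396 + 54 = 7450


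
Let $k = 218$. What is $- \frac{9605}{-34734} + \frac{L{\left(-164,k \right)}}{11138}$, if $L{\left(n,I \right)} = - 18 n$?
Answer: $\frac{104757629}{193433646} \approx 0.54157$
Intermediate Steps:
$- \frac{9605}{-34734} + \frac{L{\left(-164,k \right)}}{11138} = - \frac{9605}{-34734} + \frac{\left(-18\right) \left(-164\right)}{11138} = \left(-9605\right) \left(- \frac{1}{34734}\right) + 2952 \cdot \frac{1}{11138} = \frac{9605}{34734} + \frac{1476}{5569} = \frac{104757629}{193433646}$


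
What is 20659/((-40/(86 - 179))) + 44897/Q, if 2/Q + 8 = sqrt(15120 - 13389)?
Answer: -5262233/40 + 44897*sqrt(1731)/2 ≈ 8.0242e+5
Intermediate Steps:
Q = 2/(-8 + sqrt(1731)) (Q = 2/(-8 + sqrt(15120 - 13389)) = 2/(-8 + sqrt(1731)) ≈ 0.059514)
20659/((-40/(86 - 179))) + 44897/Q = 20659/((-40/(86 - 179))) + 44897/(16/1667 + 2*sqrt(1731)/1667) = 20659/((-40/(-93))) + 44897/(16/1667 + 2*sqrt(1731)/1667) = 20659/((-1/93*(-40))) + 44897/(16/1667 + 2*sqrt(1731)/1667) = 20659/(40/93) + 44897/(16/1667 + 2*sqrt(1731)/1667) = 20659*(93/40) + 44897/(16/1667 + 2*sqrt(1731)/1667) = 1921287/40 + 44897/(16/1667 + 2*sqrt(1731)/1667)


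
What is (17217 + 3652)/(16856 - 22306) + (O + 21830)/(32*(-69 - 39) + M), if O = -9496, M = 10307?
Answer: -75753219/37337950 ≈ -2.0289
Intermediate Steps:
(17217 + 3652)/(16856 - 22306) + (O + 21830)/(32*(-69 - 39) + M) = (17217 + 3652)/(16856 - 22306) + (-9496 + 21830)/(32*(-69 - 39) + 10307) = 20869/(-5450) + 12334/(32*(-108) + 10307) = 20869*(-1/5450) + 12334/(-3456 + 10307) = -20869/5450 + 12334/6851 = -75753219/37337950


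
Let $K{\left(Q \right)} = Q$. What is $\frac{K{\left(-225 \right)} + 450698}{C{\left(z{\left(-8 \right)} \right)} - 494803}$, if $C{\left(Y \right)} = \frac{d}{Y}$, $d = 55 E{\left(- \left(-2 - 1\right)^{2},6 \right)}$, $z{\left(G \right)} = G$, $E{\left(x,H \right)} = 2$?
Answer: $- \frac{1801892}{1979267} \approx -0.91038$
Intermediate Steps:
$d = 110$ ($d = 55 \cdot 2 = 110$)
$C{\left(Y \right)} = \frac{110}{Y}$
$\frac{K{\left(-225 \right)} + 450698}{C{\left(z{\left(-8 \right)} \right)} - 494803} = \frac{-225 + 450698}{\frac{110}{-8} - 494803} = \frac{450473}{110 \left(- \frac{1}{8}\right) - 494803} = \frac{450473}{- \frac{55}{4} - 494803} = \frac{450473}{- \frac{1979267}{4}} = 450473 \left(- \frac{4}{1979267}\right) = - \frac{1801892}{1979267}$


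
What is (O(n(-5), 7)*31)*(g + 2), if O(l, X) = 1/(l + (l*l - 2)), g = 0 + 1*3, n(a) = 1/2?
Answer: -124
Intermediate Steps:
n(a) = ½ (n(a) = 1*(½) = ½)
g = 3 (g = 0 + 3 = 3)
O(l, X) = 1/(-2 + l + l²) (O(l, X) = 1/(l + (l² - 2)) = 1/(l + (-2 + l²)) = 1/(-2 + l + l²))
(O(n(-5), 7)*31)*(g + 2) = (31/(-2 + ½ + (½)²))*(3 + 2) = (31/(-2 + ½ + ¼))*5 = (31/(-5/4))*5 = -⅘*31*5 = -124/5*5 = -124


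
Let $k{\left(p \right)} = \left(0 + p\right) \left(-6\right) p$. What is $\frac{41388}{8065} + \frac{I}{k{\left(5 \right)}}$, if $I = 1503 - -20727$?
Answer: $- \frac{230769}{1613} \approx -143.07$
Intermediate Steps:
$I = 22230$ ($I = 1503 + 20727 = 22230$)
$k{\left(p \right)} = - 6 p^{2}$ ($k{\left(p \right)} = p \left(-6\right) p = - 6 p p = - 6 p^{2}$)
$\frac{41388}{8065} + \frac{I}{k{\left(5 \right)}} = \frac{41388}{8065} + \frac{22230}{\left(-6\right) 5^{2}} = 41388 \cdot \frac{1}{8065} + \frac{22230}{\left(-6\right) 25} = \frac{41388}{8065} + \frac{22230}{-150} = \frac{41388}{8065} + 22230 \left(- \frac{1}{150}\right) = \frac{41388}{8065} - \frac{741}{5} = - \frac{230769}{1613}$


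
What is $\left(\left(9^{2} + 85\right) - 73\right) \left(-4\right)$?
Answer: $-372$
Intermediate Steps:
$\left(\left(9^{2} + 85\right) - 73\right) \left(-4\right) = \left(\left(81 + 85\right) - 73\right) \left(-4\right) = \left(166 - 73\right) \left(-4\right) = 93 \left(-4\right) = -372$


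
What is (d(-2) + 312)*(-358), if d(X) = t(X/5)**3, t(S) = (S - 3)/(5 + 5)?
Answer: -6980120573/62500 ≈ -1.1168e+5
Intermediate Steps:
t(S) = -3/10 + S/10 (t(S) = (-3 + S)/10 = (-3 + S)*(1/10) = -3/10 + S/10)
d(X) = (-3/10 + X/50)**3 (d(X) = (-3/10 + (X/5)/10)**3 = (-3/10 + X/50)**3)
(d(-2) + 312)*(-358) = ((-15 - 2)**3/125000 + 312)*(-358) = ((1/125000)*(-17)**3 + 312)*(-358) = ((1/125000)*(-4913) + 312)*(-358) = (-4913/125000 + 312)*(-358) = (38995087/125000)*(-358) = -6980120573/62500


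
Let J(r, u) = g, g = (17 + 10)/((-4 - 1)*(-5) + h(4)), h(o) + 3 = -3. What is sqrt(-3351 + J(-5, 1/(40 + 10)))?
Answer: I*sqrt(1209198)/19 ≈ 57.876*I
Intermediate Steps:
h(o) = -6 (h(o) = -3 - 3 = -6)
g = 27/19 (g = (17 + 10)/((-4 - 1)*(-5) - 6) = 27/(-5*(-5) - 6) = 27/(25 - 6) = 27/19 ≈ 1.4211)
J(r, u) = 27/19
sqrt(-3351 + J(-5, 1/(40 + 10))) = sqrt(-3351 + 27/19) = sqrt(-63642/19) = I*sqrt(1209198)/19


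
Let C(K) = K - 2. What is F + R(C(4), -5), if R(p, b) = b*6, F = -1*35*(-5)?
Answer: 145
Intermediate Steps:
C(K) = -2 + K
F = 175 (F = -35*(-5) = 175)
R(p, b) = 6*b
F + R(C(4), -5) = 175 + 6*(-5) = 175 - 30 = 145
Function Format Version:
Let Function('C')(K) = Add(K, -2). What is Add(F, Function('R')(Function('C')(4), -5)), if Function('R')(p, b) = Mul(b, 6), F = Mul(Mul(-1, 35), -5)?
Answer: 145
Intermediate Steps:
Function('C')(K) = Add(-2, K)
F = 175 (F = Mul(-35, -5) = 175)
Function('R')(p, b) = Mul(6, b)
Add(F, Function('R')(Function('C')(4), -5)) = Add(175, Mul(6, -5)) = Add(175, -30) = 145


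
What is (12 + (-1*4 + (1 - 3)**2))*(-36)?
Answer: -432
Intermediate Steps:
(12 + (-1*4 + (1 - 3)**2))*(-36) = (12 + (-4 + (-2)**2))*(-36) = (12 + (-4 + 4))*(-36) = (12 + 0)*(-36) = 12*(-36) = -432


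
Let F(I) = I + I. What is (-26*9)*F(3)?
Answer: -1404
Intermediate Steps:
F(I) = 2*I
(-26*9)*F(3) = (-26*9)*(2*3) = -234*6 = -1404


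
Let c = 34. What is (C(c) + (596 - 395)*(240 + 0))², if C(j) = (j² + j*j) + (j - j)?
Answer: 2555504704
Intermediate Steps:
C(j) = 2*j² (C(j) = (j² + j²) + 0 = 2*j² + 0 = 2*j²)
(C(c) + (596 - 395)*(240 + 0))² = (2*34² + (596 - 395)*(240 + 0))² = (2*1156 + 201*240)² = (2312 + 48240)² = 50552² = 2555504704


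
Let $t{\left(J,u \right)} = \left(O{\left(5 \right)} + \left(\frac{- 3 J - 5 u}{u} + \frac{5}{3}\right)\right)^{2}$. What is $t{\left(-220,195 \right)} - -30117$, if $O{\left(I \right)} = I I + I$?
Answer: $\frac{47181541}{1521} \approx 31020.0$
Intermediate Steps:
$O{\left(I \right)} = I + I^{2}$ ($O{\left(I \right)} = I^{2} + I = I + I^{2}$)
$t{\left(J,u \right)} = \left(\frac{95}{3} + \frac{- 5 u - 3 J}{u}\right)^{2}$ ($t{\left(J,u \right)} = \left(5 \left(1 + 5\right) + \left(\frac{- 3 J - 5 u}{u} + \frac{5}{3}\right)\right)^{2} = \left(5 \cdot 6 + \left(\frac{- 5 u - 3 J}{u} + 5 \cdot \frac{1}{3}\right)\right)^{2} = \left(30 + \left(\frac{- 5 u - 3 J}{u} + \frac{5}{3}\right)\right)^{2} = \left(30 + \left(\frac{5}{3} + \frac{- 5 u - 3 J}{u}\right)\right)^{2} = \left(\frac{95}{3} + \frac{- 5 u - 3 J}{u}\right)^{2}$)
$t{\left(-220,195 \right)} - -30117 = \frac{\left(\left(-80\right) 195 + 9 \left(-220\right)\right)^{2}}{9 \cdot 38025} - -30117 = \frac{1}{9} \cdot \frac{1}{38025} \left(-15600 - 1980\right)^{2} + 30117 = \frac{1}{9} \cdot \frac{1}{38025} \left(-17580\right)^{2} + 30117 = \frac{1}{9} \cdot \frac{1}{38025} \cdot 309056400 + 30117 = \frac{1373584}{1521} + 30117 = \frac{47181541}{1521}$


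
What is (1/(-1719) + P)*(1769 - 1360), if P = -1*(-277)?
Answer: 194750258/1719 ≈ 1.1329e+5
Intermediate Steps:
P = 277
(1/(-1719) + P)*(1769 - 1360) = (1/(-1719) + 277)*(1769 - 1360) = (-1/1719 + 277)*409 = (476162/1719)*409 = 194750258/1719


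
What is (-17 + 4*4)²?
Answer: 1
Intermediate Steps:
(-17 + 4*4)² = (-17 + 16)² = (-1)² = 1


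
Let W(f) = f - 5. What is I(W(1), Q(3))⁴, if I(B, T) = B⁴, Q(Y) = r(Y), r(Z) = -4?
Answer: 4294967296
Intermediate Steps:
Q(Y) = -4
W(f) = -5 + f
I(W(1), Q(3))⁴ = ((-5 + 1)⁴)⁴ = ((-4)⁴)⁴ = 256⁴ = 4294967296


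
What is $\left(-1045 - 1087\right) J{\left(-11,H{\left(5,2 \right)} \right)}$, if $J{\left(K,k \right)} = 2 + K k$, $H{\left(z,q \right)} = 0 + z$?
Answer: $112996$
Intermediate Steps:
$H{\left(z,q \right)} = z$
$\left(-1045 - 1087\right) J{\left(-11,H{\left(5,2 \right)} \right)} = \left(-1045 - 1087\right) \left(2 - 55\right) = - 2132 \left(2 - 55\right) = \left(-2132\right) \left(-53\right) = 112996$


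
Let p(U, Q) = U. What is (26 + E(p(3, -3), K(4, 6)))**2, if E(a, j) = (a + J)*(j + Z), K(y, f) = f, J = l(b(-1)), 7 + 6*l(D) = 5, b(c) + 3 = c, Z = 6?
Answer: 3364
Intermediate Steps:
b(c) = -3 + c
l(D) = -1/3 (l(D) = -7/6 + (1/6)*5 = -7/6 + 5/6 = -1/3)
J = -1/3 ≈ -0.33333
E(a, j) = (6 + j)*(-1/3 + a) (E(a, j) = (a - 1/3)*(j + 6) = (-1/3 + a)*(6 + j) = (6 + j)*(-1/3 + a))
(26 + E(p(3, -3), K(4, 6)))**2 = (26 + (-2 + 6*3 - 1/3*6 + 3*6))**2 = (26 + (-2 + 18 - 2 + 18))**2 = (26 + 32)**2 = 58**2 = 3364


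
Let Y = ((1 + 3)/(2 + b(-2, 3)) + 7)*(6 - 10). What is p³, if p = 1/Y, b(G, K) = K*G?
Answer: -1/13824 ≈ -7.2338e-5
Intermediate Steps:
b(G, K) = G*K
Y = -24 (Y = ((1 + 3)/(2 - 2*3) + 7)*(6 - 10) = (4/(2 - 6) + 7)*(-4) = (4/(-4) + 7)*(-4) = (4*(-¼) + 7)*(-4) = (-1 + 7)*(-4) = 6*(-4) = -24)
p = -1/24 (p = 1/(-24) = -1/24 ≈ -0.041667)
p³ = (-1/24)³ = -1/13824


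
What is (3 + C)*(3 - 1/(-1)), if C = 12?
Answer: 60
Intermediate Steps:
(3 + C)*(3 - 1/(-1)) = (3 + 12)*(3 - 1/(-1)) = 15*(3 - 1*(-1)) = 15*(3 + 1) = 15*4 = 60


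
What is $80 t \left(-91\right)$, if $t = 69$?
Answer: $-502320$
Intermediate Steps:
$80 t \left(-91\right) = 80 \cdot 69 \left(-91\right) = 5520 \left(-91\right) = -502320$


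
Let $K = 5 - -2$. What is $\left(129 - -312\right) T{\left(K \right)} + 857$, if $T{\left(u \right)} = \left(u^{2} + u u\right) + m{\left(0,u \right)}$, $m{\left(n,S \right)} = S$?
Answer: $47162$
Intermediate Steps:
$K = 7$ ($K = 5 + 2 = 7$)
$T{\left(u \right)} = u + 2 u^{2}$ ($T{\left(u \right)} = \left(u^{2} + u u\right) + u = \left(u^{2} + u^{2}\right) + u = 2 u^{2} + u = u + 2 u^{2}$)
$\left(129 - -312\right) T{\left(K \right)} + 857 = \left(129 - -312\right) 7 \left(1 + 2 \cdot 7\right) + 857 = \left(129 + 312\right) 7 \left(1 + 14\right) + 857 = 441 \cdot 7 \cdot 15 + 857 = 441 \cdot 105 + 857 = 46305 + 857 = 47162$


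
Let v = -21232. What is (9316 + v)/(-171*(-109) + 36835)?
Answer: -5958/27737 ≈ -0.21480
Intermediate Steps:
(9316 + v)/(-171*(-109) + 36835) = (9316 - 21232)/(-171*(-109) + 36835) = -11916/(18639 + 36835) = -11916/55474 = -11916*1/55474 = -5958/27737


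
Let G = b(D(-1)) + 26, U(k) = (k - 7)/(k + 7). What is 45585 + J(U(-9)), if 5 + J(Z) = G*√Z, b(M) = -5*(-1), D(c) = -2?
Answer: 45580 + 62*√2 ≈ 45668.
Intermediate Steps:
b(M) = 5
U(k) = (-7 + k)/(7 + k)
G = 31 (G = 5 + 26 = 31)
J(Z) = -5 + 31*√Z
45585 + J(U(-9)) = 45585 + (-5 + 31*√((-7 - 9)/(7 - 9))) = 45585 + (-5 + 31*√(-16/(-2))) = 45585 + (-5 + 31*√(-½*(-16))) = 45585 + (-5 + 31*√8) = 45585 + (-5 + 31*(2*√2)) = 45585 + (-5 + 62*√2) = 45580 + 62*√2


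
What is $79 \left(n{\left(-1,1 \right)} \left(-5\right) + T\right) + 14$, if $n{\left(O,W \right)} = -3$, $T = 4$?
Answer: $1515$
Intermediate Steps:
$79 \left(n{\left(-1,1 \right)} \left(-5\right) + T\right) + 14 = 79 \left(\left(-3\right) \left(-5\right) + 4\right) + 14 = 79 \left(15 + 4\right) + 14 = 79 \cdot 19 + 14 = 1501 + 14 = 1515$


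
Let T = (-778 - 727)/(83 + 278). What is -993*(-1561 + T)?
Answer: 561070818/361 ≈ 1.5542e+6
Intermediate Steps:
T = -1505/361 ≈ -4.1690
-993*(-1561 + T) = -993*(-1561 - 1505/361) = -993*(-565026/361) = 561070818/361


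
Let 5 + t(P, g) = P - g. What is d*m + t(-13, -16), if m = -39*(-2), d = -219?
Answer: -17084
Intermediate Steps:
m = 78
t(P, g) = -5 + P - g (t(P, g) = -5 + (P - g) = -5 + P - g)
d*m + t(-13, -16) = -219*78 + (-5 - 13 - 1*(-16)) = -17082 + (-5 - 13 + 16) = -17082 - 2 = -17084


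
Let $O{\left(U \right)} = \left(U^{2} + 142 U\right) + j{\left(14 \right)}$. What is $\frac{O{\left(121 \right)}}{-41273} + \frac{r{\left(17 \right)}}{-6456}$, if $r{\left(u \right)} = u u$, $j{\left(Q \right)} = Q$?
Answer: $- \frac{217467569}{266458488} \approx -0.81614$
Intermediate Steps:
$r{\left(u \right)} = u^{2}$
$O{\left(U \right)} = 14 + U^{2} + 142 U$ ($O{\left(U \right)} = \left(U^{2} + 142 U\right) + 14 = 14 + U^{2} + 142 U$)
$\frac{O{\left(121 \right)}}{-41273} + \frac{r{\left(17 \right)}}{-6456} = \frac{14 + 121^{2} + 142 \cdot 121}{-41273} + \frac{17^{2}}{-6456} = \left(14 + 14641 + 17182\right) \left(- \frac{1}{41273}\right) + 289 \left(- \frac{1}{6456}\right) = 31837 \left(- \frac{1}{41273}\right) - \frac{289}{6456} = - \frac{31837}{41273} - \frac{289}{6456} = - \frac{217467569}{266458488}$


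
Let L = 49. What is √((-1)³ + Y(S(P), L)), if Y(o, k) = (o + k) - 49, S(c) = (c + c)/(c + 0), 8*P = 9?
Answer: 1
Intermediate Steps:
P = 9/8 (P = (⅛)*9 = 9/8 ≈ 1.1250)
S(c) = 2 (S(c) = (2*c)/c = 2)
Y(o, k) = -49 + k + o (Y(o, k) = (k + o) - 49 = -49 + k + o)
√((-1)³ + Y(S(P), L)) = √((-1)³ + (-49 + 49 + 2)) = √(-1 + 2) = √1 = 1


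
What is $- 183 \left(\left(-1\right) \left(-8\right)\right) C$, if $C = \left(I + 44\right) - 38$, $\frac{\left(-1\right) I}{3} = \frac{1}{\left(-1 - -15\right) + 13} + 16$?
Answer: $\frac{184952}{3} \approx 61651.0$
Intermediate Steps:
$I = - \frac{433}{9}$ ($I = - 3 \left(\frac{1}{\left(-1 - -15\right) + 13} + 16\right) = - 3 \left(\frac{1}{\left(-1 + 15\right) + 13} + 16\right) = - 3 \left(\frac{1}{14 + 13} + 16\right) = - 3 \left(\frac{1}{27} + 16\right) = \left(-3\right) \frac{433}{27} = - \frac{433}{9} \approx -48.111$)
$C = - \frac{379}{9}$ ($C = \left(- \frac{433}{9} + 44\right) - 38 = - \frac{37}{9} - 38 = - \frac{379}{9} \approx -42.111$)
$- 183 \left(\left(-1\right) \left(-8\right)\right) C = - 183 \left(\left(-1\right) \left(-8\right)\right) \left(- \frac{379}{9}\right) = \left(-183\right) 8 \left(- \frac{379}{9}\right) = \left(-1464\right) \left(- \frac{379}{9}\right) = \frac{184952}{3}$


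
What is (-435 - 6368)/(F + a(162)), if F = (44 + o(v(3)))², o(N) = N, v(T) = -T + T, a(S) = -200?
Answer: -6803/1736 ≈ -3.9188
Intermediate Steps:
v(T) = 0
F = 1936 (F = (44 + 0)² = 44² = 1936)
(-435 - 6368)/(F + a(162)) = (-435 - 6368)/(1936 - 200) = -6803/1736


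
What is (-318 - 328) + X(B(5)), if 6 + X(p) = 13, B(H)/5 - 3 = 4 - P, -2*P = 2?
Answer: -639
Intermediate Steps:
P = -1 (P = -½*2 = -1)
B(H) = 40 (B(H) = 15 + 5*(4 - 1*(-1)) = 15 + 5*(4 + 1) = 15 + 5*5 = 15 + 25 = 40)
X(p) = 7 (X(p) = -6 + 13 = 7)
(-318 - 328) + X(B(5)) = (-318 - 328) + 7 = -646 + 7 = -639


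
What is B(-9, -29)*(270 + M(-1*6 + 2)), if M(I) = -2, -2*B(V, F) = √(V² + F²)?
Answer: -134*√922 ≈ -4068.8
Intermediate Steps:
B(V, F) = -√(F² + V²)/2 (B(V, F) = -√(V² + F²)/2 = -√(F² + V²)/2)
B(-9, -29)*(270 + M(-1*6 + 2)) = (-√((-29)² + (-9)²)/2)*(270 - 2) = -√(841 + 81)/2*268 = -√922/2*268 = -134*√922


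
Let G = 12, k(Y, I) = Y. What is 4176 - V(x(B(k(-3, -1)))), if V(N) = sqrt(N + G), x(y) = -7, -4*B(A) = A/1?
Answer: 4176 - sqrt(5) ≈ 4173.8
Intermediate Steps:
B(A) = -A/4 (B(A) = -A/(4*1) = -A/4)
V(N) = sqrt(12 + N) (V(N) = sqrt(N + 12) = sqrt(12 + N))
4176 - V(x(B(k(-3, -1)))) = 4176 - sqrt(12 - 7) = 4176 - sqrt(5)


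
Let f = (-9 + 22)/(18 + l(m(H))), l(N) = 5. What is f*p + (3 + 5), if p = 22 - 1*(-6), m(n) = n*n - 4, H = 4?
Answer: 548/23 ≈ 23.826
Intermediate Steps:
m(n) = -4 + n² (m(n) = n² - 4 = -4 + n²)
p = 28 (p = 22 + 6 = 28)
f = 13/23 (f = (-9 + 22)/(18 + 5) = 13/23 ≈ 0.56522)
f*p + (3 + 5) = (13/23)*28 + (3 + 5) = 364/23 + 8 = 548/23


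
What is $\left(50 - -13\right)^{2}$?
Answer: $3969$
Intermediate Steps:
$\left(50 - -13\right)^{2} = \left(50 + \left(-5 + 18\right)\right)^{2} = \left(50 + 13\right)^{2} = 63^{2} = 3969$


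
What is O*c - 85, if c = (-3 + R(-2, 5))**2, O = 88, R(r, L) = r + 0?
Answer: 2115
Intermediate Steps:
R(r, L) = r
c = 25 (c = (-3 - 2)**2 = (-5)**2 = 25)
O*c - 85 = 88*25 - 85 = 2200 - 85 = 2115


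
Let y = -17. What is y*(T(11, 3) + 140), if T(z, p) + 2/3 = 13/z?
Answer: -78829/33 ≈ -2388.8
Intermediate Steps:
T(z, p) = -2/3 + 13/z
y*(T(11, 3) + 140) = -17*((-2/3 + 13/11) + 140) = -17*(17/33 + 140) = -17*4637/33 = -78829/33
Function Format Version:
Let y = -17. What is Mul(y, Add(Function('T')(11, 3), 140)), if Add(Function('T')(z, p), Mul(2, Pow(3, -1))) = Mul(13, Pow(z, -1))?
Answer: Rational(-78829, 33) ≈ -2388.8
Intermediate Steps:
Function('T')(z, p) = Add(Rational(-2, 3), Mul(13, Pow(z, -1)))
Mul(y, Add(Function('T')(11, 3), 140)) = Mul(-17, Add(Add(Rational(-2, 3), Mul(13, Pow(11, -1))), 140)) = Mul(-17, Add(Add(Rational(-2, 3), Mul(13, Rational(1, 11))), 140)) = Mul(-17, Add(Add(Rational(-2, 3), Rational(13, 11)), 140)) = Mul(-17, Add(Rational(17, 33), 140)) = Mul(-17, Rational(4637, 33)) = Rational(-78829, 33)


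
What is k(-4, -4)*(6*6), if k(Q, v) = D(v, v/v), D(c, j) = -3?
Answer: -108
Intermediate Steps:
k(Q, v) = -3
k(-4, -4)*(6*6) = -18*6 = -3*36 = -108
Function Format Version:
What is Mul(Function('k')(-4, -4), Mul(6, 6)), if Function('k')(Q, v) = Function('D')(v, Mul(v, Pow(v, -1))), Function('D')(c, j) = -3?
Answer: -108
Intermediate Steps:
Function('k')(Q, v) = -3
Mul(Function('k')(-4, -4), Mul(6, 6)) = Mul(-3, Mul(6, 6)) = Mul(-3, 36) = -108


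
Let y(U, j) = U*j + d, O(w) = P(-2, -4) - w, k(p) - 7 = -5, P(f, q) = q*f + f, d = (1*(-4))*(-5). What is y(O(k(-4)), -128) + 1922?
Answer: 1430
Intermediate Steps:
d = 20 (d = -4*(-5) = 20)
P(f, q) = f + f*q (P(f, q) = f*q + f = f + f*q)
k(p) = 2 (k(p) = 7 - 5 = 2)
O(w) = 6 - w (O(w) = -2*(1 - 4) - w = -2*(-3) - w = 6 - w)
y(U, j) = 20 + U*j (y(U, j) = U*j + 20 = 20 + U*j)
y(O(k(-4)), -128) + 1922 = (20 + (6 - 1*2)*(-128)) + 1922 = (20 + (6 - 2)*(-128)) + 1922 = (20 + 4*(-128)) + 1922 = (20 - 512) + 1922 = -492 + 1922 = 1430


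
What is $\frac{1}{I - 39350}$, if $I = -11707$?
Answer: $- \frac{1}{51057} \approx -1.9586 \cdot 10^{-5}$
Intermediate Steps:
$\frac{1}{I - 39350} = \frac{1}{-11707 - 39350} = \frac{1}{-51057} = - \frac{1}{51057}$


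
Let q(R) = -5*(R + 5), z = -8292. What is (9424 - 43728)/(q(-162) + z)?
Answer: 34304/7507 ≈ 4.5696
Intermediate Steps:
q(R) = -25 - 5*R (q(R) = -5*(5 + R) = -25 - 5*R)
(9424 - 43728)/(q(-162) + z) = (9424 - 43728)/((-25 - 5*(-162)) - 8292) = -34304/((-25 + 810) - 8292) = -34304/(785 - 8292) = -34304/(-7507) = -34304*(-1/7507) = 34304/7507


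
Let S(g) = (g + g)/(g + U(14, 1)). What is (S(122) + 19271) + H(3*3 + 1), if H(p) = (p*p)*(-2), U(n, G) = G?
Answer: 2345977/123 ≈ 19073.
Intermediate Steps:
S(g) = 2*g/(1 + g) (S(g) = (g + g)/(g + 1) = (2*g)/(1 + g) = 2*g/(1 + g))
H(p) = -2*p² (H(p) = p²*(-2) = -2*p²)
(S(122) + 19271) + H(3*3 + 1) = (2*122/(1 + 122) + 19271) - 2*(3*3 + 1)² = (2*122/123 + 19271) - 2*(9 + 1)² = (2*122*(1/123) + 19271) - 2*10² = (244/123 + 19271) - 2*100 = 2370577/123 - 200 = 2345977/123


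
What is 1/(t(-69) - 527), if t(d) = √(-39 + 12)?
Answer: -527/277756 - 3*I*√3/277756 ≈ -0.0018973 - 1.8708e-5*I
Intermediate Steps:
t(d) = 3*I*√3 (t(d) = √(-27) = 3*I*√3)
1/(t(-69) - 527) = 1/(3*I*√3 - 527) = 1/(-527 + 3*I*√3)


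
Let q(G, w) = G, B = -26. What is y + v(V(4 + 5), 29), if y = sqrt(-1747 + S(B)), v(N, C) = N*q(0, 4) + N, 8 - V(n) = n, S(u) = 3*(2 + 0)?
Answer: -1 + I*sqrt(1741) ≈ -1.0 + 41.725*I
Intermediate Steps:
S(u) = 6 (S(u) = 3*2 = 6)
V(n) = 8 - n
v(N, C) = N (v(N, C) = N*0 + N = 0 + N = N)
y = I*sqrt(1741) (y = sqrt(-1747 + 6) = sqrt(-1741) = I*sqrt(1741) ≈ 41.725*I)
y + v(V(4 + 5), 29) = I*sqrt(1741) + (8 - (4 + 5)) = I*sqrt(1741) + (8 - 1*9) = I*sqrt(1741) + (8 - 9) = I*sqrt(1741) - 1 = -1 + I*sqrt(1741)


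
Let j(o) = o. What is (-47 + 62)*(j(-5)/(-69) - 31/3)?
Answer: -3540/23 ≈ -153.91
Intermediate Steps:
(-47 + 62)*(j(-5)/(-69) - 31/3) = (-47 + 62)*(-5/(-69) - 31/3) = 15*(-5*(-1/69) - 31*1/3) = 15*(5/69 - 31/3) = 15*(-236/23) = -3540/23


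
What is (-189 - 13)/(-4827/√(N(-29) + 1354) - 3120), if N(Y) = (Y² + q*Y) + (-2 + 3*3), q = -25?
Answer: 614904160/9489762957 - 325018*√2927/9489762957 ≈ 0.062944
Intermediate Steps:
N(Y) = 7 + Y² - 25*Y (N(Y) = (Y² - 25*Y) + (-2 + 3*3) = (Y² - 25*Y) + (-2 + 9) = (Y² - 25*Y) + 7 = 7 + Y² - 25*Y)
(-189 - 13)/(-4827/√(N(-29) + 1354) - 3120) = (-189 - 13)/(-4827/√((7 + (-29)² - 25*(-29)) + 1354) - 3120) = -202/(-4827/√((7 + 841 + 725) + 1354) - 3120) = -202/(-4827/√(1573 + 1354) - 3120) = -202/(-4827*√2927/2927 - 3120) = -202/(-3120 - 4827*√2927/2927)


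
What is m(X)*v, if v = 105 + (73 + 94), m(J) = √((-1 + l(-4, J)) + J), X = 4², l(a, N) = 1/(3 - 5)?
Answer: 136*√58 ≈ 1035.7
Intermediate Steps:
l(a, N) = -½ (l(a, N) = 1/(-2) = -½)
X = 16
m(J) = √(-3/2 + J) (m(J) = √((-1 - ½) + J) = √(-3/2 + J))
v = 272 (v = 105 + 167 = 272)
m(X)*v = (√(-6 + 4*16)/2)*272 = (√(-6 + 64)/2)*272 = (√58/2)*272 = 136*√58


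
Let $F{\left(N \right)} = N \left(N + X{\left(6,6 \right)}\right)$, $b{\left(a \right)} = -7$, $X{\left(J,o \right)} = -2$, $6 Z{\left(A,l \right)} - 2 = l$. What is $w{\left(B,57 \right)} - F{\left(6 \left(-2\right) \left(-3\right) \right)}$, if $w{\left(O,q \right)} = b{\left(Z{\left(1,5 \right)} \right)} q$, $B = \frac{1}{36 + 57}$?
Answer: $-1623$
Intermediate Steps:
$Z{\left(A,l \right)} = \frac{1}{3} + \frac{l}{6}$
$B = \frac{1}{93} \approx 0.010753$
$w{\left(O,q \right)} = - 7 q$
$F{\left(N \right)} = N \left(-2 + N\right)$ ($F{\left(N \right)} = N \left(N - 2\right) = N \left(-2 + N\right)$)
$w{\left(B,57 \right)} - F{\left(6 \left(-2\right) \left(-3\right) \right)} = \left(-7\right) 57 - 6 \left(-2\right) \left(-3\right) \left(-2 + 6 \left(-2\right) \left(-3\right)\right) = -399 - \left(-12\right) \left(-3\right) \left(-2 - -36\right) = -399 - 36 \left(-2 + 36\right) = -399 - 36 \cdot 34 = -399 - 1224 = -1623$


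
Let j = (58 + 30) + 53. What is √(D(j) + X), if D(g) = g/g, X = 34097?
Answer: √34098 ≈ 184.66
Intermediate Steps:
j = 141 (j = 88 + 53 = 141)
D(g) = 1
√(D(j) + X) = √(1 + 34097) = √34098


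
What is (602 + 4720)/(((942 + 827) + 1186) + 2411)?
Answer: 2661/2683 ≈ 0.99180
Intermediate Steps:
(602 + 4720)/(((942 + 827) + 1186) + 2411) = 5322/((1769 + 1186) + 2411) = 5322/(2955 + 2411) = 5322/5366 = 5322*(1/5366) = 2661/2683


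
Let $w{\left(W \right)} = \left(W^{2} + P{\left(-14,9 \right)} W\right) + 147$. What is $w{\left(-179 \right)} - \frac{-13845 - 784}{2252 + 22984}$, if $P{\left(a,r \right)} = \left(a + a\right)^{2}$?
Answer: $- \frac{2729208299}{25236} \approx -1.0815 \cdot 10^{5}$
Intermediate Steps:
$P{\left(a,r \right)} = 4 a^{2}$ ($P{\left(a,r \right)} = \left(2 a\right)^{2} = 4 a^{2}$)
$w{\left(W \right)} = 147 + W^{2} + 784 W$ ($w{\left(W \right)} = \left(W^{2} + 4 \left(-14\right)^{2} W\right) + 147 = \left(W^{2} + 4 \cdot 196 W\right) + 147 = \left(W^{2} + 784 W\right) + 147 = 147 + W^{2} + 784 W$)
$w{\left(-179 \right)} - \frac{-13845 - 784}{2252 + 22984} = \left(147 + \left(-179\right)^{2} + 784 \left(-179\right)\right) - \frac{-13845 - 784}{2252 + 22984} = \left(147 + 32041 - 140336\right) - - \frac{14629}{25236} = -108148 - \left(-14629\right) \frac{1}{25236} = -108148 - - \frac{14629}{25236} = -108148 + \frac{14629}{25236} = - \frac{2729208299}{25236}$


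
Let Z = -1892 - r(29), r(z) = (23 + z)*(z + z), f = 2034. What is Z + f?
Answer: -2874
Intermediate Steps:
r(z) = 2*z*(23 + z) (r(z) = (23 + z)*(2*z) = 2*z*(23 + z))
Z = -4908 (Z = -1892 - 2*29*(23 + 29) = -1892 - 2*29*52 = -1892 - 1*3016 = -1892 - 3016 = -4908)
Z + f = -4908 + 2034 = -2874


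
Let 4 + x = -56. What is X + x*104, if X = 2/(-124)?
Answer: -386881/62 ≈ -6240.0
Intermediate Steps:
x = -60 (x = -4 - 56 = -60)
X = -1/62 (X = 2*(-1/124) = -1/62 ≈ -0.016129)
X + x*104 = -1/62 - 60*104 = -1/62 - 6240 = -386881/62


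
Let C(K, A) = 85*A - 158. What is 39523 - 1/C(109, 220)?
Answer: 732835465/18542 ≈ 39523.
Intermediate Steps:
C(K, A) = -158 + 85*A
39523 - 1/C(109, 220) = 39523 - 1/(-158 + 85*220) = 39523 - 1/(-158 + 18700) = 39523 - 1/18542 = 732835465/18542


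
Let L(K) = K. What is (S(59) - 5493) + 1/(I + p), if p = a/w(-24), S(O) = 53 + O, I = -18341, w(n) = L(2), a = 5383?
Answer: -168419921/31299 ≈ -5381.0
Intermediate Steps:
w(n) = 2
p = 5383/2 ≈ 2691.5
(S(59) - 5493) + 1/(I + p) = ((53 + 59) - 5493) + 1/(-18341 + 5383/2) = (112 - 5493) + 1/(-31299/2) = -5381 - 2/31299 = -168419921/31299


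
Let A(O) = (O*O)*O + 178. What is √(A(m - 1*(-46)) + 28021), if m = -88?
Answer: I*√45889 ≈ 214.22*I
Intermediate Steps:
A(O) = 178 + O³ (A(O) = O²*O + 178 = O³ + 178 = 178 + O³)
√(A(m - 1*(-46)) + 28021) = √((178 + (-88 - 1*(-46))³) + 28021) = √((178 + (-88 + 46)³) + 28021) = √((178 + (-42)³) + 28021) = √((178 - 74088) + 28021) = √(-73910 + 28021) = √(-45889) = I*√45889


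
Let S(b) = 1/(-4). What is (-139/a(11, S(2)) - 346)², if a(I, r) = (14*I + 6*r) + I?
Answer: 12864096400/106929 ≈ 1.2031e+5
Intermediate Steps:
S(b) = -¼
a(I, r) = 6*r + 15*I (a(I, r) = (6*r + 14*I) + I = 6*r + 15*I)
(-139/a(11, S(2)) - 346)² = (-139/(6*(-¼) + 15*11) - 346)² = (-139/(-3/2 + 165) - 346)² = (-139/327/2 - 346)² = (-139*2/327 - 346)² = (-278/327 - 346)² = (-113420/327)² = 12864096400/106929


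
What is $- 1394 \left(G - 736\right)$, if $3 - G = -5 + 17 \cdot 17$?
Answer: $1417698$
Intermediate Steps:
$G = -281$ ($G = 3 - \left(-5 + 17 \cdot 17\right) = 3 - \left(-5 + 289\right) = 3 - 284 = -281$)
$- 1394 \left(G - 736\right) = - 1394 \left(-281 - 736\right) = \left(-1394\right) \left(-1017\right) = 1417698$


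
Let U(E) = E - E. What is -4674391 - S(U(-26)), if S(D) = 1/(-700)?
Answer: -3272073699/700 ≈ -4.6744e+6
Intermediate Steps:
U(E) = 0
S(D) = -1/700
-4674391 - S(U(-26)) = -4674391 - 1*(-1/700) = -4674391 + 1/700 = -3272073699/700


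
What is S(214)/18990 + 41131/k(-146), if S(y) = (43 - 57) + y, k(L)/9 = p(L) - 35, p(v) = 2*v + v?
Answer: -2889727/299409 ≈ -9.6514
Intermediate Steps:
p(v) = 3*v
k(L) = -315 + 27*L (k(L) = 9*(3*L - 35) = 9*(-35 + 3*L) = -315 + 27*L)
S(y) = -14 + y
S(214)/18990 + 41131/k(-146) = (-14 + 214)/18990 + 41131/(-315 + 27*(-146)) = 200*(1/18990) + 41131/(-315 - 3942) = 20/1899 + 41131/(-4257) = 20/1899 + 41131*(-1/4257) = 20/1899 - 41131/4257 = -2889727/299409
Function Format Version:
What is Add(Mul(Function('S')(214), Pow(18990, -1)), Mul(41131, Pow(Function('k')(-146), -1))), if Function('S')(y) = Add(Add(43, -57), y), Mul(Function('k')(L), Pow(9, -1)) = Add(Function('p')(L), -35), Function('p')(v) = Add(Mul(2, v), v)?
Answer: Rational(-2889727, 299409) ≈ -9.6514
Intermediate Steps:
Function('p')(v) = Mul(3, v)
Function('k')(L) = Add(-315, Mul(27, L)) (Function('k')(L) = Mul(9, Add(Mul(3, L), -35)) = Mul(9, Add(-35, Mul(3, L))) = Add(-315, Mul(27, L)))
Function('S')(y) = Add(-14, y)
Add(Mul(Function('S')(214), Pow(18990, -1)), Mul(41131, Pow(Function('k')(-146), -1))) = Add(Mul(Add(-14, 214), Pow(18990, -1)), Mul(41131, Pow(Add(-315, Mul(27, -146)), -1))) = Add(Mul(200, Rational(1, 18990)), Mul(41131, Pow(Add(-315, -3942), -1))) = Add(Rational(20, 1899), Mul(41131, Pow(-4257, -1))) = Add(Rational(20, 1899), Mul(41131, Rational(-1, 4257))) = Add(Rational(20, 1899), Rational(-41131, 4257)) = Rational(-2889727, 299409)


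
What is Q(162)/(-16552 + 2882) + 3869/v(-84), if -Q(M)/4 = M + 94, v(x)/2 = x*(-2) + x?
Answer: 26530631/1148280 ≈ 23.105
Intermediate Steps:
v(x) = -2*x (v(x) = 2*(x*(-2) + x) = 2*(-2*x + x) = 2*(-x) = -2*x)
Q(M) = -376 - 4*M (Q(M) = -4*(M + 94) = -4*(94 + M) = -376 - 4*M)
Q(162)/(-16552 + 2882) + 3869/v(-84) = (-376 - 4*162)/(-16552 + 2882) + 3869/((-2*(-84))) = (-376 - 648)/(-13670) + 3869/168 = -1024*(-1/13670) + 3869*(1/168) = 512/6835 + 3869/168 = 26530631/1148280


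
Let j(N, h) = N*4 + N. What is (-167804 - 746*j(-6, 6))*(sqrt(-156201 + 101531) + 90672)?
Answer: -13185884928 - 145424*I*sqrt(54670) ≈ -1.3186e+10 - 3.4002e+7*I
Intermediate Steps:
j(N, h) = 5*N (j(N, h) = 4*N + N = 5*N)
(-167804 - 746*j(-6, 6))*(sqrt(-156201 + 101531) + 90672) = (-167804 - 3730*(-6))*(sqrt(-156201 + 101531) + 90672) = (-167804 - 746*(-30))*(sqrt(-54670) + 90672) = (-167804 + 22380)*(I*sqrt(54670) + 90672) = -145424*(90672 + I*sqrt(54670)) = -13185884928 - 145424*I*sqrt(54670)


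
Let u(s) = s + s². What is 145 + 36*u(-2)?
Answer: 217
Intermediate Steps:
145 + 36*u(-2) = 145 + 36*(-2*(1 - 2)) = 145 + 36*(-2*(-1)) = 145 + 36*2 = 145 + 72 = 217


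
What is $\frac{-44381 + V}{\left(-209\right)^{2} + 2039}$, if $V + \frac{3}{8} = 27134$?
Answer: $- \frac{15331}{40640} \approx -0.37724$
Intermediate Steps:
$V = \frac{217069}{8}$ ($V = - \frac{3}{8} + 27134 = \frac{217069}{8} \approx 27134.0$)
$\frac{-44381 + V}{\left(-209\right)^{2} + 2039} = \frac{-44381 + \frac{217069}{8}}{\left(-209\right)^{2} + 2039} = - \frac{137979}{8 \left(43681 + 2039\right)} = - \frac{137979}{8 \cdot 45720} = \left(- \frac{137979}{8}\right) \frac{1}{45720} = - \frac{15331}{40640}$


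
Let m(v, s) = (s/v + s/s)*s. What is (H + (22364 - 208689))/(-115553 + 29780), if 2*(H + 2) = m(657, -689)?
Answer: 122405815/56352861 ≈ 2.1721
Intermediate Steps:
m(v, s) = s*(1 + s/v) (m(v, s) = (s/v + 1)*s = (1 + s/v)*s = s*(1 + s/v))
H = 9710/657 (H = -2 + (-689*(-689 + 657)/657)/2 = -2 + (-689*1/657*(-32))/2 = -2 + (1/2)*(22048/657) = -2 + 11024/657 = 9710/657 ≈ 14.779)
(H + (22364 - 208689))/(-115553 + 29780) = (9710/657 + (22364 - 208689))/(-115553 + 29780) = (9710/657 - 186325)/(-85773) = -122405815/657*(-1/85773) = 122405815/56352861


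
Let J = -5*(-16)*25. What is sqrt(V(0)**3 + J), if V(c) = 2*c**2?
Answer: 20*sqrt(5) ≈ 44.721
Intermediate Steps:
J = 2000 (J = 80*25 = 2000)
sqrt(V(0)**3 + J) = sqrt((2*0**2)**3 + 2000) = sqrt((2*0)**3 + 2000) = sqrt(0**3 + 2000) = sqrt(0 + 2000) = sqrt(2000) = 20*sqrt(5)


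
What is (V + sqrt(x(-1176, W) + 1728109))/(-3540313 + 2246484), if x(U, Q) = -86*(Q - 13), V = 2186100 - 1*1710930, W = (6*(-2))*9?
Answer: -475170/1293829 - sqrt(1738515)/1293829 ≈ -0.36828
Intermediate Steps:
W = -108 (W = -12*9 = -108)
V = 475170 (V = 2186100 - 1710930 = 475170)
x(U, Q) = 1118 - 86*Q (x(U, Q) = -86*(-13 + Q) = 1118 - 86*Q)
(V + sqrt(x(-1176, W) + 1728109))/(-3540313 + 2246484) = (475170 + sqrt((1118 - 86*(-108)) + 1728109))/(-3540313 + 2246484) = (475170 + sqrt((1118 + 9288) + 1728109))/(-1293829) = (475170 + sqrt(10406 + 1728109))*(-1/1293829) = (475170 + sqrt(1738515))*(-1/1293829) = -475170/1293829 - sqrt(1738515)/1293829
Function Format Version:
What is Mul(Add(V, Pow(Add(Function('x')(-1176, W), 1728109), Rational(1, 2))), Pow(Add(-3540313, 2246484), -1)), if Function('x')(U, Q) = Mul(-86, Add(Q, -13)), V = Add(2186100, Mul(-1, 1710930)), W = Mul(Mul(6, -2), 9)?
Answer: Add(Rational(-475170, 1293829), Mul(Rational(-1, 1293829), Pow(1738515, Rational(1, 2)))) ≈ -0.36828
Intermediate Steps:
W = -108 (W = Mul(-12, 9) = -108)
V = 475170 (V = Add(2186100, -1710930) = 475170)
Function('x')(U, Q) = Add(1118, Mul(-86, Q)) (Function('x')(U, Q) = Mul(-86, Add(-13, Q)) = Add(1118, Mul(-86, Q)))
Mul(Add(V, Pow(Add(Function('x')(-1176, W), 1728109), Rational(1, 2))), Pow(Add(-3540313, 2246484), -1)) = Mul(Add(475170, Pow(Add(Add(1118, Mul(-86, -108)), 1728109), Rational(1, 2))), Pow(Add(-3540313, 2246484), -1)) = Mul(Add(475170, Pow(Add(Add(1118, 9288), 1728109), Rational(1, 2))), Pow(-1293829, -1)) = Mul(Add(475170, Pow(Add(10406, 1728109), Rational(1, 2))), Rational(-1, 1293829)) = Mul(Add(475170, Pow(1738515, Rational(1, 2))), Rational(-1, 1293829)) = Add(Rational(-475170, 1293829), Mul(Rational(-1, 1293829), Pow(1738515, Rational(1, 2))))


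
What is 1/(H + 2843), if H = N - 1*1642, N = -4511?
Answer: -1/3310 ≈ -0.00030211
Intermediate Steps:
H = -6153 (H = -4511 - 1*1642 = -4511 - 1642 = -6153)
1/(H + 2843) = 1/(-6153 + 2843) = 1/(-3310) = -1/3310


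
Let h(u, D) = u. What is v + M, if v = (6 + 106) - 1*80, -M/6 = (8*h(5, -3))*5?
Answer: -1168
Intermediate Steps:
M = -1200 (M = -6*8*5*5 = -240*5 = -6*200 = -1200)
v = 32 (v = 112 - 80 = 32)
v + M = 32 - 1200 = -1168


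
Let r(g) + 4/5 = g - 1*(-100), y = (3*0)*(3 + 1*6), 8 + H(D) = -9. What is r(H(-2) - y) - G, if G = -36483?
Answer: 182826/5 ≈ 36565.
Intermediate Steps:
H(D) = -17 (H(D) = -8 - 9 = -17)
y = 0 (y = 0*(3 + 6) = 0*9 = 0)
r(g) = 496/5 + g (r(g) = -⅘ + (g - 1*(-100)) = -⅘ + (g + 100) = -⅘ + (100 + g) = 496/5 + g)
r(H(-2) - y) - G = (496/5 + (-17 - 1*0)) - 1*(-36483) = (496/5 + (-17 + 0)) + 36483 = (496/5 - 17) + 36483 = 411/5 + 36483 = 182826/5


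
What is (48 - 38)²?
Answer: 100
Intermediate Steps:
(48 - 38)² = 10² = 100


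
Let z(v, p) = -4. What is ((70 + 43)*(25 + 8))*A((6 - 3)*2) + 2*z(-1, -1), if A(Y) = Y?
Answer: 22366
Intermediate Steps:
((70 + 43)*(25 + 8))*A((6 - 3)*2) + 2*z(-1, -1) = ((70 + 43)*(25 + 8))*((6 - 3)*2) + 2*(-4) = (113*33)*(3*2) - 8 = 3729*6 - 8 = 22374 - 8 = 22366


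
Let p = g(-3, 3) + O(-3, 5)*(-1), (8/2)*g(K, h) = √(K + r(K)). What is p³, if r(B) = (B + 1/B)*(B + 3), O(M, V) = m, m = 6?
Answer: -1701/8 + 1725*I*√3/64 ≈ -212.63 + 46.684*I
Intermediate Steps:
O(M, V) = 6
r(B) = (3 + B)*(B + 1/B) (r(B) = (B + 1/B)*(3 + B) = (3 + B)*(B + 1/B))
g(K, h) = √(1 + K² + 3/K + 4*K)/4 (g(K, h) = √(K + (1 + K² + 3*K + 3/K))/4 = √(1 + K² + 3/K + 4*K)/4)
p = -6 + I*√3/4 (p = √(1 + (-3)² + 3/(-3) + 4*(-3))/4 + 6*(-1) = √(1 + 9 + 3*(-⅓) - 12)/4 - 6 = √(1 + 9 - 1 - 12)/4 - 6 = √(-3)/4 - 6 = (I*√3)/4 - 6 = I*√3/4 - 6 = -6 + I*√3/4 ≈ -6.0 + 0.43301*I)
p³ = (-6 + I*√3/4)³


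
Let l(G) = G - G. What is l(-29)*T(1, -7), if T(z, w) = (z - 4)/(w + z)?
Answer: 0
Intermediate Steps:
l(G) = 0
T(z, w) = (-4 + z)/(w + z)
l(-29)*T(1, -7) = 0*((-4 + 1)/(-7 + 1)) = 0*(-3/(-6)) = 0*(-⅙*(-3)) = 0*(½) = 0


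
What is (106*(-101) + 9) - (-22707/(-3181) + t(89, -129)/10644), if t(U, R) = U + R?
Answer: -90606656294/8464641 ≈ -10704.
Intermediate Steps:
t(U, R) = R + U
(106*(-101) + 9) - (-22707/(-3181) + t(89, -129)/10644) = (106*(-101) + 9) - (-22707/(-3181) + (-129 + 89)/10644) = (-10706 + 9) - (-22707*(-1/3181) - 40*1/10644) = -10697 - (22707/3181 - 10/2661) = -10697 - 1*60391517/8464641 = -10697 - 60391517/8464641 = -90606656294/8464641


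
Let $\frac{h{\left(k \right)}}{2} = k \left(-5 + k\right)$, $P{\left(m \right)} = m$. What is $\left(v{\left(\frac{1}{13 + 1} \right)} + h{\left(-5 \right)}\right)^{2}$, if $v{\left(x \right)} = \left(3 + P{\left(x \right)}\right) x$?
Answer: $\frac{385847449}{38416} \approx 10044.0$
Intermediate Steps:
$h{\left(k \right)} = 2 k \left(-5 + k\right)$
$v{\left(x \right)} = x \left(3 + x\right)$ ($v{\left(x \right)} = \left(3 + x\right) x = x \left(3 + x\right)$)
$\left(v{\left(\frac{1}{13 + 1} \right)} + h{\left(-5 \right)}\right)^{2} = \left(\frac{3 + \frac{1}{13 + 1}}{13 + 1} + 2 \left(-5\right) \left(-5 - 5\right)\right)^{2} = \left(\frac{3 + \frac{1}{14}}{14} + 2 \left(-5\right) \left(-10\right)\right)^{2} = \left(\frac{3 + \frac{1}{14}}{14} + 100\right)^{2} = \left(\frac{1}{14} \cdot \frac{43}{14} + 100\right)^{2} = \left(\frac{43}{196} + 100\right)^{2} = \left(\frac{19643}{196}\right)^{2} = \frac{385847449}{38416}$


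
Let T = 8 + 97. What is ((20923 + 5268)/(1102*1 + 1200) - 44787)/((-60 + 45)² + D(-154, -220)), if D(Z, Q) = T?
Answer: -103073483/759660 ≈ -135.68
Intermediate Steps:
T = 105
D(Z, Q) = 105
((20923 + 5268)/(1102*1 + 1200) - 44787)/((-60 + 45)² + D(-154, -220)) = ((20923 + 5268)/(1102*1 + 1200) - 44787)/((-60 + 45)² + 105) = (26191/(1102 + 1200) - 44787)/((-15)² + 105) = (26191/2302 - 44787)/(225 + 105) = (26191*(1/2302) - 44787)/330 = (26191/2302 - 44787)*(1/330) = -103073483/2302*1/330 = -103073483/759660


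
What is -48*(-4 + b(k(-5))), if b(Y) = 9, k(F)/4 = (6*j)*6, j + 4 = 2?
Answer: -240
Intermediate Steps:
j = -2 (j = -4 + 2 = -2)
k(F) = -288 (k(F) = 4*((6*(-2))*6) = 4*(-12*6) = 4*(-72) = -288)
-48*(-4 + b(k(-5))) = -48*(-4 + 9) = -48*5 = -240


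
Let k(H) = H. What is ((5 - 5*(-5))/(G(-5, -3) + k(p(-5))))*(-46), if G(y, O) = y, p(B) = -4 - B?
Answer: 345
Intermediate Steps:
((5 - 5*(-5))/(G(-5, -3) + k(p(-5))))*(-46) = ((5 - 5*(-5))/(-5 + (-4 - 1*(-5))))*(-46) = ((5 + 25)/(-5 + (-4 + 5)))*(-46) = (30/(-5 + 1))*(-46) = (30/(-4))*(-46) = (30*(-¼))*(-46) = -15/2*(-46) = 345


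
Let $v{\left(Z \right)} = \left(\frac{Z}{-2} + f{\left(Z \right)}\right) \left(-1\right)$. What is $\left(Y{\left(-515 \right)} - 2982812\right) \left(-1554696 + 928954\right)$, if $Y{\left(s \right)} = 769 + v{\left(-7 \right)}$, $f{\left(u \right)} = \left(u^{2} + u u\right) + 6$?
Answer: $1866056818171$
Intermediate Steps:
$f{\left(u \right)} = 6 + 2 u^{2}$ ($f{\left(u \right)} = \left(u^{2} + u^{2}\right) + 6 = 2 u^{2} + 6 = 6 + 2 u^{2}$)
$v{\left(Z \right)} = -6 + \frac{Z}{2} - 2 Z^{2}$ ($v{\left(Z \right)} = \left(\frac{Z}{-2} + \left(6 + 2 Z^{2}\right)\right) \left(-1\right) = \left(Z \left(- \frac{1}{2}\right) + \left(6 + 2 Z^{2}\right)\right) \left(-1\right) = \left(- \frac{Z}{2} + \left(6 + 2 Z^{2}\right)\right) \left(-1\right) = \left(6 + 2 Z^{2} - \frac{Z}{2}\right) \left(-1\right) = -6 + \frac{Z}{2} - 2 Z^{2}$)
$Y{\left(s \right)} = \frac{1323}{2}$ ($Y{\left(s \right)} = 769 - \left(\frac{19}{2} + 98\right) = 769 - \frac{215}{2} = \frac{1323}{2}$)
$\left(Y{\left(-515 \right)} - 2982812\right) \left(-1554696 + 928954\right) = \left(\frac{1323}{2} - 2982812\right) \left(-1554696 + 928954\right) = \left(- \frac{5964301}{2}\right) \left(-625742\right) = 1866056818171$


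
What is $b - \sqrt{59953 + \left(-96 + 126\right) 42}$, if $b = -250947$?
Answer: $-250947 - \sqrt{61213} \approx -2.5119 \cdot 10^{5}$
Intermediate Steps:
$b - \sqrt{59953 + \left(-96 + 126\right) 42} = -250947 - \sqrt{59953 + \left(-96 + 126\right) 42} = -250947 - \sqrt{59953 + 30 \cdot 42} = -250947 - \sqrt{59953 + 1260} = -250947 - \sqrt{61213}$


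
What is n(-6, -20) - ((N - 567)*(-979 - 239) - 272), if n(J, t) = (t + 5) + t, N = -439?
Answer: -1225071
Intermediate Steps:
n(J, t) = 5 + 2*t (n(J, t) = (5 + t) + t = 5 + 2*t)
n(-6, -20) - ((N - 567)*(-979 - 239) - 272) = (5 + 2*(-20)) - ((-439 - 567)*(-979 - 239) - 272) = (5 - 40) - (-1006*(-1218) - 272) = -35 - (1225308 - 272) = -35 - 1*1225036 = -35 - 1225036 = -1225071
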